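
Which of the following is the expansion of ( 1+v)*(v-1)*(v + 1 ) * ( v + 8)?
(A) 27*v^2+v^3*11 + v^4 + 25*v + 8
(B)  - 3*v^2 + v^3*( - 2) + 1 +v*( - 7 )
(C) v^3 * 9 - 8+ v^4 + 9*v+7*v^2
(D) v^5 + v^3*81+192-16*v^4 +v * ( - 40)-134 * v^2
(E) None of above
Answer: E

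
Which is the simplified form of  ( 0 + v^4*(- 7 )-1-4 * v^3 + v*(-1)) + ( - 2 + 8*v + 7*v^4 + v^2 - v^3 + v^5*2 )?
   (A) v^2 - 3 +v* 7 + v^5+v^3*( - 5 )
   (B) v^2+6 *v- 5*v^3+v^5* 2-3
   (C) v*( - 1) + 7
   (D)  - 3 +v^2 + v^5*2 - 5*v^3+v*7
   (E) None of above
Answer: D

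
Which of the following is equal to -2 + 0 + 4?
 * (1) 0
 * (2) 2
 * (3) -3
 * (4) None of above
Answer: 2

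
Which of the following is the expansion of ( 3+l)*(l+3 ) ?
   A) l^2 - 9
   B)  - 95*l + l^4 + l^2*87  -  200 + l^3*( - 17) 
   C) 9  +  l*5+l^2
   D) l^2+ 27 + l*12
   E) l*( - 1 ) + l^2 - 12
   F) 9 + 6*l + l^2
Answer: F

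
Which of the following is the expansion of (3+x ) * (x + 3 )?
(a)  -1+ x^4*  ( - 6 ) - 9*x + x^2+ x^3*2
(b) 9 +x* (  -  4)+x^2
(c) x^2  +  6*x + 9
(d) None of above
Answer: c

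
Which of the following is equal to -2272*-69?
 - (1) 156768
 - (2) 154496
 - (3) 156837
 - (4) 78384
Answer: 1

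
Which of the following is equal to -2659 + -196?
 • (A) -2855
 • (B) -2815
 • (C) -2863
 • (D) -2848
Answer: A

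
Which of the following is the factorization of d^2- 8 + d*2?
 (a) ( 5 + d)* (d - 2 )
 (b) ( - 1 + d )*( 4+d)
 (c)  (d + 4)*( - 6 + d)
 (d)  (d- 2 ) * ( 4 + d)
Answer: d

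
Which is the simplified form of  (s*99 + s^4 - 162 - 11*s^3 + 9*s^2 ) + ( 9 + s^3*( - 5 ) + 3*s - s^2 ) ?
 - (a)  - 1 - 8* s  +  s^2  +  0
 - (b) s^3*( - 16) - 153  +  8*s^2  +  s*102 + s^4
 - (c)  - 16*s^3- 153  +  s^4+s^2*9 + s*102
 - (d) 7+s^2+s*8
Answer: b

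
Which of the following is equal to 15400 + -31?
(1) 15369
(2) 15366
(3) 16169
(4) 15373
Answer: 1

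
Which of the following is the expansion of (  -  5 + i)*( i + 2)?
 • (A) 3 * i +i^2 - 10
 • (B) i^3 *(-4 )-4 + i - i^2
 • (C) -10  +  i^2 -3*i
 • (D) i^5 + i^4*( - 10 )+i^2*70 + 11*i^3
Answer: C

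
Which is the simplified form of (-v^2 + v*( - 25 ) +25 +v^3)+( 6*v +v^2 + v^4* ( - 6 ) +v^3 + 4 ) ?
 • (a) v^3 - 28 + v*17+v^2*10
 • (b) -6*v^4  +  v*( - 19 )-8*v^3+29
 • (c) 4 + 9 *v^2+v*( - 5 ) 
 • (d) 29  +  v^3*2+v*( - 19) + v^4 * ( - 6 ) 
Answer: d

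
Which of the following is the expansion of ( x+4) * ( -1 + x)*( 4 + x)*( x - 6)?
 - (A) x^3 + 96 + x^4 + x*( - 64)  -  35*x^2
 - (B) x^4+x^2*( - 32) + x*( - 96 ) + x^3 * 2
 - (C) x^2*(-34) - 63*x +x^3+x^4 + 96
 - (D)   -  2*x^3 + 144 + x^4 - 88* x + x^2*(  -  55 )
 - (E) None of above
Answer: E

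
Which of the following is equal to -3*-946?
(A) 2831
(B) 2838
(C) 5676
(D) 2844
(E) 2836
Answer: B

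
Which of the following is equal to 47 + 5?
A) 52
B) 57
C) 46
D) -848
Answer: A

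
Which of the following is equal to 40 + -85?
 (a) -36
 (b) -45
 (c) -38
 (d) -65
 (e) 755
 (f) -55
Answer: b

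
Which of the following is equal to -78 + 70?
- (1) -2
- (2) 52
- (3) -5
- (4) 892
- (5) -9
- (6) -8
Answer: 6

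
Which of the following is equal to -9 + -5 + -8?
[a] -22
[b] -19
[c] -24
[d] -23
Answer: a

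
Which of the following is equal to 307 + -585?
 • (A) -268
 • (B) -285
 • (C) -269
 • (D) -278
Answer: D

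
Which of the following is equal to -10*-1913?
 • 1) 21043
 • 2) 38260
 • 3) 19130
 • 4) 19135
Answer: 3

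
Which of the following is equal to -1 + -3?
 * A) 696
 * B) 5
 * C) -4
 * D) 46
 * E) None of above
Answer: C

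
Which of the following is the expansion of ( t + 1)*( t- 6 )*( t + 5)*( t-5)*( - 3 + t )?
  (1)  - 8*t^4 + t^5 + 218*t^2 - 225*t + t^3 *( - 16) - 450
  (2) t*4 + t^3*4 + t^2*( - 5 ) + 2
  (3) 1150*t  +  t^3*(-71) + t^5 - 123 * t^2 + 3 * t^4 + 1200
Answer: 1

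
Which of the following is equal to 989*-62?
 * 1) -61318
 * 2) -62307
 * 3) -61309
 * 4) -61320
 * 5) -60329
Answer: 1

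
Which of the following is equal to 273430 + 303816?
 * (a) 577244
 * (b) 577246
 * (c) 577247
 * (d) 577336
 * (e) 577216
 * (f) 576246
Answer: b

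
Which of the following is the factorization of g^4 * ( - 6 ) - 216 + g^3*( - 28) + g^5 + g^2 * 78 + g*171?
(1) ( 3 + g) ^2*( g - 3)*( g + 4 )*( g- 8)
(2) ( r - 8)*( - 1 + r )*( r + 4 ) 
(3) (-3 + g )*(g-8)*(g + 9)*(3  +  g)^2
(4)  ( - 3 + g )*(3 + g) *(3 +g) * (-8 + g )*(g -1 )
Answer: 4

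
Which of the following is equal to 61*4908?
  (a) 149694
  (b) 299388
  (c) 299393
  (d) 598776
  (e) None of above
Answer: b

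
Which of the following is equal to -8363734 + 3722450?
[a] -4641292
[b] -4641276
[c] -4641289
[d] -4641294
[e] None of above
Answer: e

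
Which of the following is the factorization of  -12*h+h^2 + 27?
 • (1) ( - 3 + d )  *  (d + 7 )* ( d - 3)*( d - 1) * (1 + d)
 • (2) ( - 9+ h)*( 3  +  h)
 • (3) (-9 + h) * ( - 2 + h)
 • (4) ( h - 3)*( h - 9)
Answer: 4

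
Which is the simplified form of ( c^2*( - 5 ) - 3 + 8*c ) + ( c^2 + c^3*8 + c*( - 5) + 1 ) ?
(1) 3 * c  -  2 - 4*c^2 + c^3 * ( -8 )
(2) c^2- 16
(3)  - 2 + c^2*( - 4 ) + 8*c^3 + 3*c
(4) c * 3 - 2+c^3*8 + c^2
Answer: 3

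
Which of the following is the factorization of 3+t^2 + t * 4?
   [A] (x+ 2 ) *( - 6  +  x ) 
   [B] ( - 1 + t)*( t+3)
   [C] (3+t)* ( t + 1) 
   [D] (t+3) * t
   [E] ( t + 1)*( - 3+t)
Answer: C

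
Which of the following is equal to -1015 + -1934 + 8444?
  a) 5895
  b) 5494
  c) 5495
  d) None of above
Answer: c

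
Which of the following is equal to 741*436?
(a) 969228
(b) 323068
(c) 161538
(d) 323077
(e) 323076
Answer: e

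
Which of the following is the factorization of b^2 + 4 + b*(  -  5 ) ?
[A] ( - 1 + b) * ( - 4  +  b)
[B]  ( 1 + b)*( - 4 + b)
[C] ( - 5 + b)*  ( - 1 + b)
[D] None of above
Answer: A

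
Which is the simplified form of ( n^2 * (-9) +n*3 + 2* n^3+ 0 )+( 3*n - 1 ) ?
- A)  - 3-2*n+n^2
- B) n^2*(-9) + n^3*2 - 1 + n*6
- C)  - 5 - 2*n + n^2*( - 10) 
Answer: B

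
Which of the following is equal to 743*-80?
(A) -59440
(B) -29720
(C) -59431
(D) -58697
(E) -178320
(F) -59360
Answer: A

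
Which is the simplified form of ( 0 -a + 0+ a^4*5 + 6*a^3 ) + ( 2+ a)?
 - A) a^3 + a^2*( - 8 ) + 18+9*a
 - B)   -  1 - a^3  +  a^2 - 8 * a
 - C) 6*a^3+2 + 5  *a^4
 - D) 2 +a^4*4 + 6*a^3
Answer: C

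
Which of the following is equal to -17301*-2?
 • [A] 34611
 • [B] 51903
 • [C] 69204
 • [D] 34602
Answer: D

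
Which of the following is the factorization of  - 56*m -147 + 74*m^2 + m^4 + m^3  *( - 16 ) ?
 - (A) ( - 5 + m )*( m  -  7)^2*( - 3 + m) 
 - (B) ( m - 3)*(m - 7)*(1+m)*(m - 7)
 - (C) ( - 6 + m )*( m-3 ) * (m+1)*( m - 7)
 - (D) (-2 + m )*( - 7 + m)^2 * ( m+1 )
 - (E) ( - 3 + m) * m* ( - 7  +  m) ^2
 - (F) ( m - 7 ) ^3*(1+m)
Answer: B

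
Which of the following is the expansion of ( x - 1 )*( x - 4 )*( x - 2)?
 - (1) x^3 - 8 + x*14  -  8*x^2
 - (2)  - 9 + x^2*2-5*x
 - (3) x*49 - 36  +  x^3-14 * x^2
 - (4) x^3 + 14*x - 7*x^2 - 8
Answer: 4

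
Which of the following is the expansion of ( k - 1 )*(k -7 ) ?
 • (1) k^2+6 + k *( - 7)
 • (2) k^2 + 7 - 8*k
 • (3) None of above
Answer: 2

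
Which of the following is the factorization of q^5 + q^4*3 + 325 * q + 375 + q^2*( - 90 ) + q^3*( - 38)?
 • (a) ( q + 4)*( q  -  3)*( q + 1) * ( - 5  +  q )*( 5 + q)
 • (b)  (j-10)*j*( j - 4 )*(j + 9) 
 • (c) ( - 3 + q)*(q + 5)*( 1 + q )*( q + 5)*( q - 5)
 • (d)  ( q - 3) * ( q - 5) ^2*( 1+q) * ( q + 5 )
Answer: c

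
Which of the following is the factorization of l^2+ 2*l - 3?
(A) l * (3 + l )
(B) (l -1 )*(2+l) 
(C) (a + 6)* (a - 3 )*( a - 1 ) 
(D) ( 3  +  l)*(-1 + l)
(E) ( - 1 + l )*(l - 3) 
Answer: D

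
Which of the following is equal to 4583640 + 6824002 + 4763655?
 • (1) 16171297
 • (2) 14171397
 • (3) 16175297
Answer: 1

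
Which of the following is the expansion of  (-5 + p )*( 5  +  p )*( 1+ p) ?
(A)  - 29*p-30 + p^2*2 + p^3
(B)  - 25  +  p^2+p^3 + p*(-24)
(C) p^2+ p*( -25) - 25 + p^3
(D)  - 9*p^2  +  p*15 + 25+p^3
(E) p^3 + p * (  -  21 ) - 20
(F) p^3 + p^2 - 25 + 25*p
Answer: C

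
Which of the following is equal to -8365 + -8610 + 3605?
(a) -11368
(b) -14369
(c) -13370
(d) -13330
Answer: c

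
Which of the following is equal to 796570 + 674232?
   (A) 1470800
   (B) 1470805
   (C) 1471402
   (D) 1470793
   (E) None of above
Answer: E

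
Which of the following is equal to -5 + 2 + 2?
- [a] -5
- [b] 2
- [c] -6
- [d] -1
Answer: d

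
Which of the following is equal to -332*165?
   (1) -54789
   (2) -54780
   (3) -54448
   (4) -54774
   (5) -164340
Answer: 2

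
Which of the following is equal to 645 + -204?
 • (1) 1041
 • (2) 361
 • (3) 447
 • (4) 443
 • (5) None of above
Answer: 5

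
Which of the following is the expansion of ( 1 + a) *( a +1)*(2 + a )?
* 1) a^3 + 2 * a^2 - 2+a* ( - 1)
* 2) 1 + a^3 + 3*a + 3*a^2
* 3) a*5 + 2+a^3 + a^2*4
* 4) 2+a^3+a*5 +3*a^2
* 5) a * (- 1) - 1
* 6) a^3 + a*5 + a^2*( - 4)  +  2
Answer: 3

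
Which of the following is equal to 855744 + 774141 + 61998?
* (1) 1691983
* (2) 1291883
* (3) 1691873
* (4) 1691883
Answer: 4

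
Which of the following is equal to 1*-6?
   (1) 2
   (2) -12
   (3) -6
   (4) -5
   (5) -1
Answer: 3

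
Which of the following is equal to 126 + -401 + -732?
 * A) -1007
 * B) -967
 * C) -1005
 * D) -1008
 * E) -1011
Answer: A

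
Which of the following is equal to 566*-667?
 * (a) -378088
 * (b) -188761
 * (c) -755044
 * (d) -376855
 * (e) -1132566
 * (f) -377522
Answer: f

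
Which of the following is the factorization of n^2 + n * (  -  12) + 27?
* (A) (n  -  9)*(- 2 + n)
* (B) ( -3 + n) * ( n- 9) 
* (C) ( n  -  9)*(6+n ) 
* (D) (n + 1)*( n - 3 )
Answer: B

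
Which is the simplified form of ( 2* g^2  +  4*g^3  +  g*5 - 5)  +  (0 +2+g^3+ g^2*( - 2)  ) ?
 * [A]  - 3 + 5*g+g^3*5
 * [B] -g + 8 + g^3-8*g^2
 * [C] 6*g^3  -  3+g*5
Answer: A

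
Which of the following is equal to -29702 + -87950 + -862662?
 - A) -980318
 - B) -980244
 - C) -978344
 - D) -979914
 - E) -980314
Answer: E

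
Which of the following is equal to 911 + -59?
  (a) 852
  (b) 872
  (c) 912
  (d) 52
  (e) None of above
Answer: a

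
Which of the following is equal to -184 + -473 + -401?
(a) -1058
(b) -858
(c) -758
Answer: a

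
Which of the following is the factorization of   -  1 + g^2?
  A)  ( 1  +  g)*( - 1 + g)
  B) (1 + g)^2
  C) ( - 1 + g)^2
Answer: A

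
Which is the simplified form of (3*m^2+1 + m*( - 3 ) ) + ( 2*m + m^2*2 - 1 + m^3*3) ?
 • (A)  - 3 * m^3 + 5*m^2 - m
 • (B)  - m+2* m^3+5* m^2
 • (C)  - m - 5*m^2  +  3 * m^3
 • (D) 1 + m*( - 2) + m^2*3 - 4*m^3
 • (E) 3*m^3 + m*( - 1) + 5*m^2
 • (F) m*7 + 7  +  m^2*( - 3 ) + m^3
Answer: E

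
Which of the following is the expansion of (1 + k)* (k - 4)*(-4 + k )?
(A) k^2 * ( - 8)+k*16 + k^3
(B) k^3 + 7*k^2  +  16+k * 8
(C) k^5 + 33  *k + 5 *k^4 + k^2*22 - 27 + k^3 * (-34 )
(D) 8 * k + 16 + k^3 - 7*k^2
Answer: D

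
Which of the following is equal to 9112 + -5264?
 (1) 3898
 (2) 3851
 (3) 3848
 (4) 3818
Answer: 3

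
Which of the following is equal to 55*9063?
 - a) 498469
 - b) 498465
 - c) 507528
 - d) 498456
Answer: b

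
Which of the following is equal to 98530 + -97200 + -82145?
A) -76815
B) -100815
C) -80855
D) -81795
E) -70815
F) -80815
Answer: F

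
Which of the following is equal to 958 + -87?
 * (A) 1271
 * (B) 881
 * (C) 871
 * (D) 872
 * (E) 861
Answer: C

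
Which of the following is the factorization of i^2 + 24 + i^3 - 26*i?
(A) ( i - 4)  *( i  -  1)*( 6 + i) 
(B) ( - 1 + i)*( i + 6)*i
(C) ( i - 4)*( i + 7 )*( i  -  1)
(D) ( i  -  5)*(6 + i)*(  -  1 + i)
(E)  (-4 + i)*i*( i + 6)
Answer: A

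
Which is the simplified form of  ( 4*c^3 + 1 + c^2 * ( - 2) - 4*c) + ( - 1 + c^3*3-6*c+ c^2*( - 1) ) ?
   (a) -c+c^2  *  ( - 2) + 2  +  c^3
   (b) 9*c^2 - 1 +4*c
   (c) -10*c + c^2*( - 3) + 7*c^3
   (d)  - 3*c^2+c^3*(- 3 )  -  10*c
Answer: c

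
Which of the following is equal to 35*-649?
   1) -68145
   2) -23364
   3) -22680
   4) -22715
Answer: 4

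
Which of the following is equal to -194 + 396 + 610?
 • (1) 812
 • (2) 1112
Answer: 1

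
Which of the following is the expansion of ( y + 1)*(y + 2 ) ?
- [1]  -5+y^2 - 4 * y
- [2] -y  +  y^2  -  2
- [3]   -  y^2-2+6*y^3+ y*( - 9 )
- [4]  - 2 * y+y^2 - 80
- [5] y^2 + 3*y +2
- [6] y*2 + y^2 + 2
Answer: 5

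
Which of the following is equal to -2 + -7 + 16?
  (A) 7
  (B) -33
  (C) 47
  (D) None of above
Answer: A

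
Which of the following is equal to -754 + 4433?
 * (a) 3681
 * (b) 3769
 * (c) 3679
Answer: c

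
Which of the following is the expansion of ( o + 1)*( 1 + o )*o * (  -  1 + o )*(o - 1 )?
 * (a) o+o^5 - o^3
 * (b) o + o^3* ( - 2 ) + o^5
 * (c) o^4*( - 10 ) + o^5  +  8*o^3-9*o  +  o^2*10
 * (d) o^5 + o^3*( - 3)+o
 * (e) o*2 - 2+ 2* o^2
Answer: b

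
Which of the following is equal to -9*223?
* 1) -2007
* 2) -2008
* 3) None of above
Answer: 1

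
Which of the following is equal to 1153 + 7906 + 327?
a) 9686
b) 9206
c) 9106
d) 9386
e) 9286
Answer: d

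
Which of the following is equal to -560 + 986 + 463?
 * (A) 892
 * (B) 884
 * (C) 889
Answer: C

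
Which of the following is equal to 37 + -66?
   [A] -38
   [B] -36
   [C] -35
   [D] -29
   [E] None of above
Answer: D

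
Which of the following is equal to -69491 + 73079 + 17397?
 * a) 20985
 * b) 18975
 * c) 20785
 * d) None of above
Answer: a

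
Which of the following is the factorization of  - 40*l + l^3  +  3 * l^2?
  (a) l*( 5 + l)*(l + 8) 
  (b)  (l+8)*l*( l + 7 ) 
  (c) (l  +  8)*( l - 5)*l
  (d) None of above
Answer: c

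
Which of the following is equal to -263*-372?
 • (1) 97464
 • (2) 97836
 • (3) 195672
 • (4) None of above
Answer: 2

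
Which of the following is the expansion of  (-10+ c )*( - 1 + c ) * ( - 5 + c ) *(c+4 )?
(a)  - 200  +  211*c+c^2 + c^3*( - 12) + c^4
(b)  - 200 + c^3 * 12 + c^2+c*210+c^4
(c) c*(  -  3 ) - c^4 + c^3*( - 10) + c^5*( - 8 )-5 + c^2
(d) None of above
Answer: d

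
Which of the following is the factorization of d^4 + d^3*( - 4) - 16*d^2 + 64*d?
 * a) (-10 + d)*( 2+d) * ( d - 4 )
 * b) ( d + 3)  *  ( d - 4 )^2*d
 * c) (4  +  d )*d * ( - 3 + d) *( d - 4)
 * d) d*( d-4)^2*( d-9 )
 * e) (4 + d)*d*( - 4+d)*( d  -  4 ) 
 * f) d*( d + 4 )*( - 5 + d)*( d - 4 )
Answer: e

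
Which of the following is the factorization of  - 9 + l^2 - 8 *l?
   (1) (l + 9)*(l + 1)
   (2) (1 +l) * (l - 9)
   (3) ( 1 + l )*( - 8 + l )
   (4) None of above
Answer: 2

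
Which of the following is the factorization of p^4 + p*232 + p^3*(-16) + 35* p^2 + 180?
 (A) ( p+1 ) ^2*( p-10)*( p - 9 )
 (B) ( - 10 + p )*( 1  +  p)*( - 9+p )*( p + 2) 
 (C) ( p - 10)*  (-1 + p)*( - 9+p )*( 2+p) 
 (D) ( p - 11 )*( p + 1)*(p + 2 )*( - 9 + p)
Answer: B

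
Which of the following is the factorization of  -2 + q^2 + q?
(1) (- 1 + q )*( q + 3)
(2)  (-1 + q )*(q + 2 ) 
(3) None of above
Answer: 2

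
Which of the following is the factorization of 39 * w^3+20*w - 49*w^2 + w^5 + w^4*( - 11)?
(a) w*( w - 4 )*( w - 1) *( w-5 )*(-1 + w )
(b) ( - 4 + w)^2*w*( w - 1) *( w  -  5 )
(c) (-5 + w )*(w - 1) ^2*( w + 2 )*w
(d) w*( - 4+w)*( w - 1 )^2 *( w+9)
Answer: a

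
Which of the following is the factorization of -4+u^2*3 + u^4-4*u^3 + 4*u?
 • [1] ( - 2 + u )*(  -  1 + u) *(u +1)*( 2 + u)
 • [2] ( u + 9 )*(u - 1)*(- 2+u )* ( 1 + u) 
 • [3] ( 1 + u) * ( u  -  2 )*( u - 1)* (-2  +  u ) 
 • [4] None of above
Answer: 3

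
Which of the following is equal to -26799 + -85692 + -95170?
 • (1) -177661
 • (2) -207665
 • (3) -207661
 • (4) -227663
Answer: 3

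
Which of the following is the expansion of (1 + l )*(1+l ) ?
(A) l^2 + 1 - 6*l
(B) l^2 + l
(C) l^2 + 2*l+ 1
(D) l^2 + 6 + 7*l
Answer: C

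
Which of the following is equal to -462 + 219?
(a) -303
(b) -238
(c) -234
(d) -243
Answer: d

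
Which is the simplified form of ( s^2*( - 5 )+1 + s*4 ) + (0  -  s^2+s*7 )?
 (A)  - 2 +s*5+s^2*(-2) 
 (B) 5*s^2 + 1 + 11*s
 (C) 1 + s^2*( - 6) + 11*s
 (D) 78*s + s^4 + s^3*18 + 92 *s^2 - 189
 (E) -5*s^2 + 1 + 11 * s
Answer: C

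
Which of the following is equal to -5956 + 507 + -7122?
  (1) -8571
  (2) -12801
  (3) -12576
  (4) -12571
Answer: 4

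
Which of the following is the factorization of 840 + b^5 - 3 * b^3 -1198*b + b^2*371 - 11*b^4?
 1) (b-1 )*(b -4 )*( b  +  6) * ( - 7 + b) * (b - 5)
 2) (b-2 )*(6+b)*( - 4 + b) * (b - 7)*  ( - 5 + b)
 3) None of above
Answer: 1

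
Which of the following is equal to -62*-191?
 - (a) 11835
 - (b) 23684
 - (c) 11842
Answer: c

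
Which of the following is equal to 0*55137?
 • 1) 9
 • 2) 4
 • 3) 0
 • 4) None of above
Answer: 3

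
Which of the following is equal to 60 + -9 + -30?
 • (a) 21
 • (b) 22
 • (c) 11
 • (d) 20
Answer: a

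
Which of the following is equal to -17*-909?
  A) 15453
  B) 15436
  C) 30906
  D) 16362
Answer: A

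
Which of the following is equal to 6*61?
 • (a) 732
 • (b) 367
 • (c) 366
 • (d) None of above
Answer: c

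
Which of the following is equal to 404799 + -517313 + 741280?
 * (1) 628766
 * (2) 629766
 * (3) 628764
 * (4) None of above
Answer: 1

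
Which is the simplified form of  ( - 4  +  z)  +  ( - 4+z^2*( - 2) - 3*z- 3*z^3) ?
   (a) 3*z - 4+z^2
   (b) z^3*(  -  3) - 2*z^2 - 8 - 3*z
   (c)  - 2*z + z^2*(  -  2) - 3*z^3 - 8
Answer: c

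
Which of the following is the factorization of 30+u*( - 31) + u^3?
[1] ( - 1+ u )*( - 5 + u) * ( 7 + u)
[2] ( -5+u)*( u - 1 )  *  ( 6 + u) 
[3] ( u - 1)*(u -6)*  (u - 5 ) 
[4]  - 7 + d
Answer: 2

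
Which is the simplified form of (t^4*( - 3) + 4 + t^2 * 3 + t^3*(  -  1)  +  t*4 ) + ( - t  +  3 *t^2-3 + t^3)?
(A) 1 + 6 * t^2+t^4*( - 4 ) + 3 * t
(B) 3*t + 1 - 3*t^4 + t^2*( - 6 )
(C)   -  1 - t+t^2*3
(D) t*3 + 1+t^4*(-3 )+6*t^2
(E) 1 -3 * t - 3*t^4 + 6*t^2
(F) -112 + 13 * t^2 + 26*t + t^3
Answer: D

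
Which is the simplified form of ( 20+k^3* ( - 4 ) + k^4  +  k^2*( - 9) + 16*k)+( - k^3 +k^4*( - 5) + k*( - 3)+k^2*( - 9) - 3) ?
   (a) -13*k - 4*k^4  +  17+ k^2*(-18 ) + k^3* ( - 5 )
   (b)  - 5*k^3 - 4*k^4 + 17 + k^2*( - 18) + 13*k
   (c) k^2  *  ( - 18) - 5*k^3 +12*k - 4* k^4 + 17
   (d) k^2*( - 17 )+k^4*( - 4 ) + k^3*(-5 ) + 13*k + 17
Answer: b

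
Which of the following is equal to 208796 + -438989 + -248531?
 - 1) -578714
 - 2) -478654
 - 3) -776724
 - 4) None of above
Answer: 4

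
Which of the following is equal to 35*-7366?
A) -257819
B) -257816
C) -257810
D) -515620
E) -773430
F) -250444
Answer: C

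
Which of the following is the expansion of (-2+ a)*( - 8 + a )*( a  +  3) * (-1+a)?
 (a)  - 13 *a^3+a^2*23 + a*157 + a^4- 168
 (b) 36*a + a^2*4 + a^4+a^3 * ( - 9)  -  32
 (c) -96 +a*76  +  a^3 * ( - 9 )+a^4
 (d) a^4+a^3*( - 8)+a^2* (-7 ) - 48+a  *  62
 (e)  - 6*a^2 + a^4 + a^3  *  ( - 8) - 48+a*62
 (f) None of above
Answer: d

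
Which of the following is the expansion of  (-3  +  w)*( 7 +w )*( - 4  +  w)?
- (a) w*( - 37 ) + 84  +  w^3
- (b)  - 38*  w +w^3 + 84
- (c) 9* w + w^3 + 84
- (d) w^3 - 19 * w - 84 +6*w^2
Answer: a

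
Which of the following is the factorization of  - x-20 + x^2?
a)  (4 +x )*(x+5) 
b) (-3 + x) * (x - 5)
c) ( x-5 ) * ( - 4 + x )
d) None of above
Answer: d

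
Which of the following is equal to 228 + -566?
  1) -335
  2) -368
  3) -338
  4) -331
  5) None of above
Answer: 3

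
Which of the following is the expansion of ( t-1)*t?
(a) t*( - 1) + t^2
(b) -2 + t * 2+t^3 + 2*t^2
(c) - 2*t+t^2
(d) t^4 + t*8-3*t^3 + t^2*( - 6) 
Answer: a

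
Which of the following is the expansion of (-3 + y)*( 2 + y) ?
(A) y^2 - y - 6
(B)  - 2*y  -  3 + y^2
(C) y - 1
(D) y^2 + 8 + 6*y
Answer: A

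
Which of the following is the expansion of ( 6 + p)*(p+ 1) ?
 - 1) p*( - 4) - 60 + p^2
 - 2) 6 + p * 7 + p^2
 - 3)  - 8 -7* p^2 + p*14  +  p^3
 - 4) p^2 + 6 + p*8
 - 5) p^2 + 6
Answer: 2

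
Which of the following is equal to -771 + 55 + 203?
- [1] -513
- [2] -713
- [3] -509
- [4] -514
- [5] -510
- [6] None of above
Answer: 1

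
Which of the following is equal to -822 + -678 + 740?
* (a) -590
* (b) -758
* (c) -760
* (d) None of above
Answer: c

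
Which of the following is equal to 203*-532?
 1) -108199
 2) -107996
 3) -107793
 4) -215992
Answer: 2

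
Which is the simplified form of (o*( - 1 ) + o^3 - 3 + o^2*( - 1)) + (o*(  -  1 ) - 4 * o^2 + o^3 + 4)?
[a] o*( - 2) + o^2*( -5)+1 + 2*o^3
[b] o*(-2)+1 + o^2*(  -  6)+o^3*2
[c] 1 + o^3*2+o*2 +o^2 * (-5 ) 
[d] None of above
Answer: a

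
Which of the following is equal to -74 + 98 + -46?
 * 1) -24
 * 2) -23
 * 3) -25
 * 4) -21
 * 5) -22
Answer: 5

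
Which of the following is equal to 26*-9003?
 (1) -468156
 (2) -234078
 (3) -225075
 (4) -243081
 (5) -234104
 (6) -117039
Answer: 2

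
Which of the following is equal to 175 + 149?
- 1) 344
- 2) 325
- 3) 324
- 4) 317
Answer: 3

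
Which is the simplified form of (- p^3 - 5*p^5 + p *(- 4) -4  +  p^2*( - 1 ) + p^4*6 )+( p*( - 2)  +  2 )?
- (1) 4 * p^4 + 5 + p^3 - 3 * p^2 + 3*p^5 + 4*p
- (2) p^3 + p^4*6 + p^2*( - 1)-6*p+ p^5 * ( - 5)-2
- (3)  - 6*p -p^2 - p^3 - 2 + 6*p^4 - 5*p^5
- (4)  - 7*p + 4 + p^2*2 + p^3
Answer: 3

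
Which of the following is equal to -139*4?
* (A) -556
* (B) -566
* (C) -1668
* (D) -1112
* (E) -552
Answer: A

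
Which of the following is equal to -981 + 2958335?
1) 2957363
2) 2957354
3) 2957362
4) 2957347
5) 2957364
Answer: 2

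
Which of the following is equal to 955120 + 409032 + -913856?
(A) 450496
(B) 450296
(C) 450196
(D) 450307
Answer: B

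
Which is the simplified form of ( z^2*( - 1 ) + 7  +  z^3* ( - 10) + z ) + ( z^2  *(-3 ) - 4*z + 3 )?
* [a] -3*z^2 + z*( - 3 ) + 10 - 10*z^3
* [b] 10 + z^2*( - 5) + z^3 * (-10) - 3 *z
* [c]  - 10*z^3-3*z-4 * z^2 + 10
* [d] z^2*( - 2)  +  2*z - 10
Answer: c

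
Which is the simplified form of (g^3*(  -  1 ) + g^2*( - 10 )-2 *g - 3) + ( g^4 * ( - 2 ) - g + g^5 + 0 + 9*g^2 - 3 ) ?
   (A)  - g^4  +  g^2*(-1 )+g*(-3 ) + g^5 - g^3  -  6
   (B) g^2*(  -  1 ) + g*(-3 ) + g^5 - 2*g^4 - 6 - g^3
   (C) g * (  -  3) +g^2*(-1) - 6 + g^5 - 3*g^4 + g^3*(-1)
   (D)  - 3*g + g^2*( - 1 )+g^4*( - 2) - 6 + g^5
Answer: B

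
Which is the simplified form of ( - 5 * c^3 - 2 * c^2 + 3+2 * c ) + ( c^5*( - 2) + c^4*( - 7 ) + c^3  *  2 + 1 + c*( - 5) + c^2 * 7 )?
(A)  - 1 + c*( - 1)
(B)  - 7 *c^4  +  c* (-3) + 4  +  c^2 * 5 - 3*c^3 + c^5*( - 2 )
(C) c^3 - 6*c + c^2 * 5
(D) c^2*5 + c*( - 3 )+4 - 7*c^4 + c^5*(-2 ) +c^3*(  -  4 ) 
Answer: B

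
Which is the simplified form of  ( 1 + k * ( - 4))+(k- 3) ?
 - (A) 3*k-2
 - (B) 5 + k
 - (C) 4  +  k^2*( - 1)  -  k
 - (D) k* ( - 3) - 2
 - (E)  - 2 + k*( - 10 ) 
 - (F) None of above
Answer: D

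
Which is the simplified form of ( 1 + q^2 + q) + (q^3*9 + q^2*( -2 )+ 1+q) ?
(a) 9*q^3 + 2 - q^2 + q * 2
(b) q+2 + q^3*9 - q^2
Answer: a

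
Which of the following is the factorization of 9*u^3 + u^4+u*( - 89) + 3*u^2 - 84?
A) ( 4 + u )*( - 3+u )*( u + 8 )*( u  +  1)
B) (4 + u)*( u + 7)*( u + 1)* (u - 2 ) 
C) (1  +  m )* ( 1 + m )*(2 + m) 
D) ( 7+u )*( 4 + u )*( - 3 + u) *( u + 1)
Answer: D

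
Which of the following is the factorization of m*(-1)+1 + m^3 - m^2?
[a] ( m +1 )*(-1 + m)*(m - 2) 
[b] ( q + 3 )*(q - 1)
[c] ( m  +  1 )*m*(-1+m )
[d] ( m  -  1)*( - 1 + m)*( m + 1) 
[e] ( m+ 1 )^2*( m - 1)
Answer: d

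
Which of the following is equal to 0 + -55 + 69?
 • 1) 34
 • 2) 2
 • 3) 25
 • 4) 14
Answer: 4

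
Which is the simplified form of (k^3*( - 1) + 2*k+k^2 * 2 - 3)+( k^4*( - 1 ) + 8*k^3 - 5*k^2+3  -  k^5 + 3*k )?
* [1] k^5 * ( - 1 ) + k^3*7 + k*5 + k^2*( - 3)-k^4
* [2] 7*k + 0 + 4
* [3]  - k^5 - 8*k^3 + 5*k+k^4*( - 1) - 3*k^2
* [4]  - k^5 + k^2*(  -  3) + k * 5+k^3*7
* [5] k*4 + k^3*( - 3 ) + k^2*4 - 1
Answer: 1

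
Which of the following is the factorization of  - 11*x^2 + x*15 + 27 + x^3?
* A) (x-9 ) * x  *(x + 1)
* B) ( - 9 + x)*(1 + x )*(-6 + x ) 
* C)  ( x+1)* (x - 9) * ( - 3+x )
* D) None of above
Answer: C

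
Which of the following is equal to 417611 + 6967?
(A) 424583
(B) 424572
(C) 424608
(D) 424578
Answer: D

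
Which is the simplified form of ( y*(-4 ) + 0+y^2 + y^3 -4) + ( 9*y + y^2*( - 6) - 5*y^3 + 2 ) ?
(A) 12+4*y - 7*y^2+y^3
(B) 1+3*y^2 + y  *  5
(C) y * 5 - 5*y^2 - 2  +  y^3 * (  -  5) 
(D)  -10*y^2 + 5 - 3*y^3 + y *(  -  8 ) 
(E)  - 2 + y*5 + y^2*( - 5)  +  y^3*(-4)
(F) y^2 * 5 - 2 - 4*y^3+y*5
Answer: E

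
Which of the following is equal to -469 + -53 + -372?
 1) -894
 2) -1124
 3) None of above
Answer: 1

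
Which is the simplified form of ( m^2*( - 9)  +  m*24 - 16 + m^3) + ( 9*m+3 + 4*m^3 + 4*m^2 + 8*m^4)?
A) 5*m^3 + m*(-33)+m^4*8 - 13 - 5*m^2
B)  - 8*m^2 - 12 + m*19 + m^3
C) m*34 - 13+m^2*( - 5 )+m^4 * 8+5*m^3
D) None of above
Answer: D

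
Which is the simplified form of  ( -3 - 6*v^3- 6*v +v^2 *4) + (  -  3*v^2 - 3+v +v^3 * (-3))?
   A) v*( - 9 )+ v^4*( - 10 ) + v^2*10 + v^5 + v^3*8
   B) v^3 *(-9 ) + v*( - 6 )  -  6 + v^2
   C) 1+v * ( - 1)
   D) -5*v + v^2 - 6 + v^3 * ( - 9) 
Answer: D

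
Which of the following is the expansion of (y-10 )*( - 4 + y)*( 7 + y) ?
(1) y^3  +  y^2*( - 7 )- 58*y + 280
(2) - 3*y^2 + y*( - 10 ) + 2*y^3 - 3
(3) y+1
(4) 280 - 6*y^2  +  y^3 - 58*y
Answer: 1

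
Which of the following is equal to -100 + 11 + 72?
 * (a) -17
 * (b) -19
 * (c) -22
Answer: a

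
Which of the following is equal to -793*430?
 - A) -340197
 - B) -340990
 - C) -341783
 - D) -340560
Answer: B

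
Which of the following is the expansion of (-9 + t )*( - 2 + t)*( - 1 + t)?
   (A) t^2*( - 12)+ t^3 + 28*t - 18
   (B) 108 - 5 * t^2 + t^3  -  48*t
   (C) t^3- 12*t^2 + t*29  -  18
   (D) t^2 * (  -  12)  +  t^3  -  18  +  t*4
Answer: C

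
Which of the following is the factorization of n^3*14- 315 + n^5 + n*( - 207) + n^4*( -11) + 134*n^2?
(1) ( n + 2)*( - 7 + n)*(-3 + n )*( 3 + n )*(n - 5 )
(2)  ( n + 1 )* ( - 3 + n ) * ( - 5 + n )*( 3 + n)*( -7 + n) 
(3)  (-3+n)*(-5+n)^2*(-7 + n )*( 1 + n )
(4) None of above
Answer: 2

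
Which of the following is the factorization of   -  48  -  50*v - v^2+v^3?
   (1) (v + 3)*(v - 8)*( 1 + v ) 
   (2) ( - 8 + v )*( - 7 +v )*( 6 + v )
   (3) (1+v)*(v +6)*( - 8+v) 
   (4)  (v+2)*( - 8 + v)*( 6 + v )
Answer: 3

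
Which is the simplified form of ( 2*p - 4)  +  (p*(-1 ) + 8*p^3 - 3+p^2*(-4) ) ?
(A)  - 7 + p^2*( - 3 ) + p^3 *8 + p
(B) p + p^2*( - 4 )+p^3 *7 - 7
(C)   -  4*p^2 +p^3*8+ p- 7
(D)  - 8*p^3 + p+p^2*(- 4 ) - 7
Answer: C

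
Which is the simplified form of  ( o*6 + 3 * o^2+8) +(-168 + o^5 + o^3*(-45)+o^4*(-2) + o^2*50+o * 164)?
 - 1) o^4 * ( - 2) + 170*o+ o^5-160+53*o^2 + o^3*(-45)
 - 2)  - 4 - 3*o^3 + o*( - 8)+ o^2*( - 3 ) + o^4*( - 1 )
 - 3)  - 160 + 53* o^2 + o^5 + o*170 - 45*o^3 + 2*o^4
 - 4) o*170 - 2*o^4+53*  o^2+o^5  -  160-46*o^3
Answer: 1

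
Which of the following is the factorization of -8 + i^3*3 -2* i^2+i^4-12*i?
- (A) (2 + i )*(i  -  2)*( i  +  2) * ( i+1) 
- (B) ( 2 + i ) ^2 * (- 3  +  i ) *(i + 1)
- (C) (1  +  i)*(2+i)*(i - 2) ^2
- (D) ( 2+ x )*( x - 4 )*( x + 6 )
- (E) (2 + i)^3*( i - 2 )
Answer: A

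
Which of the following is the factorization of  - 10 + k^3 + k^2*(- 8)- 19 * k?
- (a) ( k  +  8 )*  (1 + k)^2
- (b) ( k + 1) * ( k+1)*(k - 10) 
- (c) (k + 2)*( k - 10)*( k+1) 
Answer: b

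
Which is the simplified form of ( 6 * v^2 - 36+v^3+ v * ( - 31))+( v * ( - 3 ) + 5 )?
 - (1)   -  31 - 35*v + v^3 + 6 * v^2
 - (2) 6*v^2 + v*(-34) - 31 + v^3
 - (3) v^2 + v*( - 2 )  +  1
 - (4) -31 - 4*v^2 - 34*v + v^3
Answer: 2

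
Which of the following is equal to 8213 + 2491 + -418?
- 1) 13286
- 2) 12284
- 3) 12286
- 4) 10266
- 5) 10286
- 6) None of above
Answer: 5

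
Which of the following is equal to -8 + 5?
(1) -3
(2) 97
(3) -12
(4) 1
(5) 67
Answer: 1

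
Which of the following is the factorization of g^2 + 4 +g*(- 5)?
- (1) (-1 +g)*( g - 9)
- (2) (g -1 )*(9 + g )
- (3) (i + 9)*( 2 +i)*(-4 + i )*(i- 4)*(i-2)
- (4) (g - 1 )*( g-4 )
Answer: 4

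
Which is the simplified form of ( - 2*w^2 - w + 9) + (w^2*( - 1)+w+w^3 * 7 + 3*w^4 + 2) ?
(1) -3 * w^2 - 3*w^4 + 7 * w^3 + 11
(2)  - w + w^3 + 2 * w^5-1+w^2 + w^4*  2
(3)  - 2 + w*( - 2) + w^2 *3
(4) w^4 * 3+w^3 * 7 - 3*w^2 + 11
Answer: 4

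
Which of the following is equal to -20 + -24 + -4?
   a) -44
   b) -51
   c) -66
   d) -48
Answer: d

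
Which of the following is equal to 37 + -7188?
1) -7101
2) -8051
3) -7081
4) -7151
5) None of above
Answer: 4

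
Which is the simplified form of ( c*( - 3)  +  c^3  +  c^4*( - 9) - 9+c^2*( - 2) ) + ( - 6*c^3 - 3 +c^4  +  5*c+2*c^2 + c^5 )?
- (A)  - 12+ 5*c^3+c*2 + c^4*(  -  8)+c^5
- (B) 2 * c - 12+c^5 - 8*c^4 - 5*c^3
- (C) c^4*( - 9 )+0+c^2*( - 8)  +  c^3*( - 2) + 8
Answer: B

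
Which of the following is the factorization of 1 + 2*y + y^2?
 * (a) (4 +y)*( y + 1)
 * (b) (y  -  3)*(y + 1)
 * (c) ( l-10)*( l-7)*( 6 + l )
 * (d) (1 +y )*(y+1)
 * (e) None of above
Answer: d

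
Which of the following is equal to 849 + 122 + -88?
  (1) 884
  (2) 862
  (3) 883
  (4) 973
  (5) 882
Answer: 3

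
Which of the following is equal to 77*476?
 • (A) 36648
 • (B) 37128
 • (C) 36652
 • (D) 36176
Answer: C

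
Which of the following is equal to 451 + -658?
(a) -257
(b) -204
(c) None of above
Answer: c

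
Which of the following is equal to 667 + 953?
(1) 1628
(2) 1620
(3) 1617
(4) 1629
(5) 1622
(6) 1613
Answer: 2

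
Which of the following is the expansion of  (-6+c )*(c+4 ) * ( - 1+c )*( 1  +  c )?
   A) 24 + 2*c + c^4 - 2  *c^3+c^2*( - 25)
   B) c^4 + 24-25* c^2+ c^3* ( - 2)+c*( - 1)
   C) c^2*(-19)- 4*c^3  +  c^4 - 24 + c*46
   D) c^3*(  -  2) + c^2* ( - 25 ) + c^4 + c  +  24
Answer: A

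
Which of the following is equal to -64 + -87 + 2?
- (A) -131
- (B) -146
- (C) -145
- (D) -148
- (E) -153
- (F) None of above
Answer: F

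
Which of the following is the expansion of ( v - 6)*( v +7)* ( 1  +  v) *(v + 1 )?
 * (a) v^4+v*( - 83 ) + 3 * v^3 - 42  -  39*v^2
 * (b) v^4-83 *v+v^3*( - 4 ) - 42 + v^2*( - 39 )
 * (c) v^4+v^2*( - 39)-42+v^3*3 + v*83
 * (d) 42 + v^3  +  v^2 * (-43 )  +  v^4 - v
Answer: a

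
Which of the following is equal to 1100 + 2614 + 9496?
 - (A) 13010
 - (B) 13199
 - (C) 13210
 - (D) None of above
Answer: C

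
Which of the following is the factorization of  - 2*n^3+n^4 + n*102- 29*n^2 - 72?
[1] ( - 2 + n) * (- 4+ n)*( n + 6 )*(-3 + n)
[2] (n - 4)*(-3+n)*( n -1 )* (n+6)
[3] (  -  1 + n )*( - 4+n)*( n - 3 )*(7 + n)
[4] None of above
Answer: 2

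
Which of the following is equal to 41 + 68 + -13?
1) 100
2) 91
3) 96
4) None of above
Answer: 3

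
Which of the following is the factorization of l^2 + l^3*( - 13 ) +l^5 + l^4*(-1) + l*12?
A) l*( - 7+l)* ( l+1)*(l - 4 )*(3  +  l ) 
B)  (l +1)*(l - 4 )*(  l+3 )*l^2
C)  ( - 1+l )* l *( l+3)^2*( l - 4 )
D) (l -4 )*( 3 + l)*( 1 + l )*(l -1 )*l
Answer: D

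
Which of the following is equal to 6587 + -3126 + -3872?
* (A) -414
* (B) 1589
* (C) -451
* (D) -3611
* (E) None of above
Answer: E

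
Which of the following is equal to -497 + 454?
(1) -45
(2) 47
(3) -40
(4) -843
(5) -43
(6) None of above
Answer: 5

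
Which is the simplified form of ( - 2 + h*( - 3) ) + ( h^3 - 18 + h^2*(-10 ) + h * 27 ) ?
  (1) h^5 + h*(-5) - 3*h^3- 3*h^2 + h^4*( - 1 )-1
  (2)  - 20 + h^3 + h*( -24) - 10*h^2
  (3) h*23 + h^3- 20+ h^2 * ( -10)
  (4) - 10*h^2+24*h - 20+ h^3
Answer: 4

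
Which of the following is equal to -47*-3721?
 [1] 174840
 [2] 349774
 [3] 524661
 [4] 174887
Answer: 4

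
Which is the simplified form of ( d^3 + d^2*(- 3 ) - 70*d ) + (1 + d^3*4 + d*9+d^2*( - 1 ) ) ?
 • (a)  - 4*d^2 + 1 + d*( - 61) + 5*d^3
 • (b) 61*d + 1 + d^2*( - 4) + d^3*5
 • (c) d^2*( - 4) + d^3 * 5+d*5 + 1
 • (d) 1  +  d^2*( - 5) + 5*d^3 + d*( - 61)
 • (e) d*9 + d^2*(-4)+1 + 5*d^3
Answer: a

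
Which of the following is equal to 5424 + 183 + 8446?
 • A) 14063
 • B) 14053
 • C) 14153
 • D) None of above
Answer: B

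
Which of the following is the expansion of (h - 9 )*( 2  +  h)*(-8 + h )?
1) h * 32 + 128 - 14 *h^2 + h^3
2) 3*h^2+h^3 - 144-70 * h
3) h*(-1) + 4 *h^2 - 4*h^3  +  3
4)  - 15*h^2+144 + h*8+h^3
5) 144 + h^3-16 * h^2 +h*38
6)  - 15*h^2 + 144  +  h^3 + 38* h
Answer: 6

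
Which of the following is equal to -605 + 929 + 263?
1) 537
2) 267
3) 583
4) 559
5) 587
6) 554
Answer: 5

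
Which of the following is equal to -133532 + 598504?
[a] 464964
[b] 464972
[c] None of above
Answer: b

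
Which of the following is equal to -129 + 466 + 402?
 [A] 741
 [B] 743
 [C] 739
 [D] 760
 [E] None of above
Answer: C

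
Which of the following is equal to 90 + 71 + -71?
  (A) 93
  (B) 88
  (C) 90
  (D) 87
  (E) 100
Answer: C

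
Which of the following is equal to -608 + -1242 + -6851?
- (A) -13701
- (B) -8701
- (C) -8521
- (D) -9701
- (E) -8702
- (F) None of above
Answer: B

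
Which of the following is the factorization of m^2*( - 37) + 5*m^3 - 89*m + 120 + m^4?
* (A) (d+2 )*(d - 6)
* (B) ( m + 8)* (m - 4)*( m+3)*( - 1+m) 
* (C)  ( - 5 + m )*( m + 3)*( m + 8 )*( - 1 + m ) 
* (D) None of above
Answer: C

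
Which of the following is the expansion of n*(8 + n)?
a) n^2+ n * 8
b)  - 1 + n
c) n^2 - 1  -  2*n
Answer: a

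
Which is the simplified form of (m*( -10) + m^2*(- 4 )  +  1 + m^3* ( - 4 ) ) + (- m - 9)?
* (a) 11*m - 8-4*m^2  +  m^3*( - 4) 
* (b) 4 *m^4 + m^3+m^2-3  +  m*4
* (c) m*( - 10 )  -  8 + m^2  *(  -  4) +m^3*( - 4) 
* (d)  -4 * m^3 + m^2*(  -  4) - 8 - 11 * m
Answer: d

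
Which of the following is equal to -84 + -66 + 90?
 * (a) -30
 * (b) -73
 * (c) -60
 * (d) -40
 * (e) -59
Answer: c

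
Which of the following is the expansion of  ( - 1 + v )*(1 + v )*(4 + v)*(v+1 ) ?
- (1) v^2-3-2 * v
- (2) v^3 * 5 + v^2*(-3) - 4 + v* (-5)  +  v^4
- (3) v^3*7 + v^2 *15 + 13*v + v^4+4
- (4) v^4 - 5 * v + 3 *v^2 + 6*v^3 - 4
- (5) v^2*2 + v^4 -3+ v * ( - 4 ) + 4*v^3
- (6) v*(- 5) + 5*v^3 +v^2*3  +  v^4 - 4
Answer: 6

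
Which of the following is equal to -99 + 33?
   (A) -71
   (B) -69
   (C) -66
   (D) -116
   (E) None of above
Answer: C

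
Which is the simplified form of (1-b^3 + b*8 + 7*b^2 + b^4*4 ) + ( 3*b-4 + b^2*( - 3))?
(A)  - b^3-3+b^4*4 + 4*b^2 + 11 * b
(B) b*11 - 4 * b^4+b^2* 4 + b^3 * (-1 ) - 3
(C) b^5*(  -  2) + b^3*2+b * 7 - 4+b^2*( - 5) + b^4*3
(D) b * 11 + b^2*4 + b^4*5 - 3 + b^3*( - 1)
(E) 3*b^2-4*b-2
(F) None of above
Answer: A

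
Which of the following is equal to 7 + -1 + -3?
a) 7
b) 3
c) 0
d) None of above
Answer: b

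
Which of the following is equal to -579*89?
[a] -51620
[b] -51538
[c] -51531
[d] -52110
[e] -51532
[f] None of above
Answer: c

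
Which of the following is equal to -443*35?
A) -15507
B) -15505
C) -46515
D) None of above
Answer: B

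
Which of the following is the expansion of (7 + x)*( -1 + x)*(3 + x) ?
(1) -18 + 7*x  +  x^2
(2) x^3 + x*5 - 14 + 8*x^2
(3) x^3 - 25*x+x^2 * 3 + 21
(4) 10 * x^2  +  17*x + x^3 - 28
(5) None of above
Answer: 5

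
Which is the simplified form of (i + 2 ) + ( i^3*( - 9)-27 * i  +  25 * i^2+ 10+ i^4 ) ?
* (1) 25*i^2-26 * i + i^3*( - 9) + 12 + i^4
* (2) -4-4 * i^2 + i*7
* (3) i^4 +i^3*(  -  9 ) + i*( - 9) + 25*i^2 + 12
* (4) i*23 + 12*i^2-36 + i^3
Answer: 1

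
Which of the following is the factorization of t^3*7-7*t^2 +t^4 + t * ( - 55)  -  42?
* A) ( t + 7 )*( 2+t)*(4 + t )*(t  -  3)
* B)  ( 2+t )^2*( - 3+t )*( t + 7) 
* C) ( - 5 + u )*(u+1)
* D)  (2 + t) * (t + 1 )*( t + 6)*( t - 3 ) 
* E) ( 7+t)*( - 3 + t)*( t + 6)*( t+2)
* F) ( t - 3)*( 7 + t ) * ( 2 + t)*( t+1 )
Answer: F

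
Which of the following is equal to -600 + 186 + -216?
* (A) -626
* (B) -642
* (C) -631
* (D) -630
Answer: D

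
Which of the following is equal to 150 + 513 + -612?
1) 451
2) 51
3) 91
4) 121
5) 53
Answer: 2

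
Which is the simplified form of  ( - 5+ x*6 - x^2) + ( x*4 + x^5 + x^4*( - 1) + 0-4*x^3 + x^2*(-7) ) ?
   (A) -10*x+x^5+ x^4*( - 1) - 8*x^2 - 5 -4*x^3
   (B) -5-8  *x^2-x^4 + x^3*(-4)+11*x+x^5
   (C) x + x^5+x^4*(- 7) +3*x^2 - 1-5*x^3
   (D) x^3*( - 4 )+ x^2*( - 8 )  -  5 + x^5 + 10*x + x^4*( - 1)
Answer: D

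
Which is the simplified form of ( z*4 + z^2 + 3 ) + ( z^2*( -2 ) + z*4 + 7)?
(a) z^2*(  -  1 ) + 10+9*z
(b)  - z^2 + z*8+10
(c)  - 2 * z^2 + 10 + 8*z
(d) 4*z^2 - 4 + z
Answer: b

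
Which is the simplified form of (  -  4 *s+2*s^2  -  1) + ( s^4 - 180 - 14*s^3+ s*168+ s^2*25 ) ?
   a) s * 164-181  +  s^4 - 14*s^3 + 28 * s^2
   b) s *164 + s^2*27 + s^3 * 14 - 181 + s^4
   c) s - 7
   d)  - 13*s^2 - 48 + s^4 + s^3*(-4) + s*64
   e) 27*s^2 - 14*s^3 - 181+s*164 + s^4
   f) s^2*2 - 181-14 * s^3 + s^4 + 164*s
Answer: e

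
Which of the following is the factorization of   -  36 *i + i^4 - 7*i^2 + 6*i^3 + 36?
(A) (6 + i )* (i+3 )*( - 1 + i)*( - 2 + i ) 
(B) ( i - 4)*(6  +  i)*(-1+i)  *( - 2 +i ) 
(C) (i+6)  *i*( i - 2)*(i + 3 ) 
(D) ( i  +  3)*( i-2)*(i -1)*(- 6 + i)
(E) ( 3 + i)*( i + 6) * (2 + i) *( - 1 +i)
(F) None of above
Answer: A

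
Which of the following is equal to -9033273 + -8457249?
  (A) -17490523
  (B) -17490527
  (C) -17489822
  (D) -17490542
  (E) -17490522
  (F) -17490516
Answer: E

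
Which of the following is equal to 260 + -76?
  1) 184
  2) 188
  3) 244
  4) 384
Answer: 1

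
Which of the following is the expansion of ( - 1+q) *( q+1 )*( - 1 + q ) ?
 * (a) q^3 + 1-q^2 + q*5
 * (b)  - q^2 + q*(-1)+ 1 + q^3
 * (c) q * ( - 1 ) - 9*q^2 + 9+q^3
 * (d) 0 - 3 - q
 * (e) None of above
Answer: b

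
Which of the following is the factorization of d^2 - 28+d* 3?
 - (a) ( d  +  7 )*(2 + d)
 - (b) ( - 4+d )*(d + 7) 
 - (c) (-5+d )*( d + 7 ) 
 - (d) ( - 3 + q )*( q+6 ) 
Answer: b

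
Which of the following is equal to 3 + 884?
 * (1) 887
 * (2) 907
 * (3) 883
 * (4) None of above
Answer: 1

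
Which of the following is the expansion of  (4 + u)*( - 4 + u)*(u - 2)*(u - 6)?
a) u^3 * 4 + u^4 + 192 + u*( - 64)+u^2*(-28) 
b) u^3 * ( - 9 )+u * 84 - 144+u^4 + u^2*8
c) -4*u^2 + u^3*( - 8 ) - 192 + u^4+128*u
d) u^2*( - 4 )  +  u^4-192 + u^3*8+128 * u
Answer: c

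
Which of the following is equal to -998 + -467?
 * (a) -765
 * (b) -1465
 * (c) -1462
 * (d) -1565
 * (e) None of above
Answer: b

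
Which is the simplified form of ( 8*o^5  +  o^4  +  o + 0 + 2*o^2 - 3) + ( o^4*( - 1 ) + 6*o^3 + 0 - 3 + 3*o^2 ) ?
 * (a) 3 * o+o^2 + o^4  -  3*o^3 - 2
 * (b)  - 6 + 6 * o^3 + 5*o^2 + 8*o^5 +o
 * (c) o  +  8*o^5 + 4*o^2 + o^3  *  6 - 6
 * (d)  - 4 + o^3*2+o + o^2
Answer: b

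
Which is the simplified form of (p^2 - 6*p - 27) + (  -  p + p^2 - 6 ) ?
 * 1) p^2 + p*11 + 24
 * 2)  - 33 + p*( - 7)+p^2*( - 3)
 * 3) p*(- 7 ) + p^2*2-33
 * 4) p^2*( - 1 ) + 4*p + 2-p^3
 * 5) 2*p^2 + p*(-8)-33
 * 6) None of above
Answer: 3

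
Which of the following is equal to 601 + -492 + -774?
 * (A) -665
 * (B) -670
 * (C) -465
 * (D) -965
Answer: A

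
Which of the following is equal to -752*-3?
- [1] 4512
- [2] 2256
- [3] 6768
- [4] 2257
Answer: 2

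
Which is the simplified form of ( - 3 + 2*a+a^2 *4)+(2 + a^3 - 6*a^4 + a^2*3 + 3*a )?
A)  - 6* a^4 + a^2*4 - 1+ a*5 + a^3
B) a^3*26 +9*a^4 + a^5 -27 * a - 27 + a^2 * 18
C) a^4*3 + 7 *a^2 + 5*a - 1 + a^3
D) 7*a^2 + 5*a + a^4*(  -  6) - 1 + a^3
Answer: D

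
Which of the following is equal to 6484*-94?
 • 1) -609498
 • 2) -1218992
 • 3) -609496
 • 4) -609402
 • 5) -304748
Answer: 3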